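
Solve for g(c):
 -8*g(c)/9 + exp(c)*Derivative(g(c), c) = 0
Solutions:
 g(c) = C1*exp(-8*exp(-c)/9)


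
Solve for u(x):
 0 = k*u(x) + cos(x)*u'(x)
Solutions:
 u(x) = C1*exp(k*(log(sin(x) - 1) - log(sin(x) + 1))/2)


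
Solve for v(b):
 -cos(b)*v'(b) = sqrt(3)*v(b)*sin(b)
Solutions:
 v(b) = C1*cos(b)^(sqrt(3))


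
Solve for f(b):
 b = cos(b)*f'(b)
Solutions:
 f(b) = C1 + Integral(b/cos(b), b)


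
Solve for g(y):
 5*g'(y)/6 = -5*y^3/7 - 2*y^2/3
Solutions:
 g(y) = C1 - 3*y^4/14 - 4*y^3/15


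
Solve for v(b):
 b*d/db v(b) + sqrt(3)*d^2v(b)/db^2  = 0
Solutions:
 v(b) = C1 + C2*erf(sqrt(2)*3^(3/4)*b/6)


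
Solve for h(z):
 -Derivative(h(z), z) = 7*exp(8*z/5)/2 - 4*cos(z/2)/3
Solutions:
 h(z) = C1 - 35*exp(8*z/5)/16 + 8*sin(z/2)/3


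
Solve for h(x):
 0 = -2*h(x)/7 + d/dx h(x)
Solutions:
 h(x) = C1*exp(2*x/7)


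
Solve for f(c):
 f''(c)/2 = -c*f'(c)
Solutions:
 f(c) = C1 + C2*erf(c)


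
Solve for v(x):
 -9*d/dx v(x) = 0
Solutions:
 v(x) = C1


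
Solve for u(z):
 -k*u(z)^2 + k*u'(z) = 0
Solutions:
 u(z) = -1/(C1 + z)


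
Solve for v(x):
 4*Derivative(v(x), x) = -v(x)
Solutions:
 v(x) = C1*exp(-x/4)


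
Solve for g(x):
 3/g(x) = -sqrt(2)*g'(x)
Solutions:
 g(x) = -sqrt(C1 - 3*sqrt(2)*x)
 g(x) = sqrt(C1 - 3*sqrt(2)*x)


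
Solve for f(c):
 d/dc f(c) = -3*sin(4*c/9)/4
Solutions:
 f(c) = C1 + 27*cos(4*c/9)/16


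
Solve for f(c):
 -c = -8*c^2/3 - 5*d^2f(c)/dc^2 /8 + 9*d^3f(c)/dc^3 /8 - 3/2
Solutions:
 f(c) = C1 + C2*c + C3*exp(5*c/9) - 16*c^4/45 - 172*c^3/75 - 1698*c^2/125


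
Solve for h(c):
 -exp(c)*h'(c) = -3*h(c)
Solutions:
 h(c) = C1*exp(-3*exp(-c))


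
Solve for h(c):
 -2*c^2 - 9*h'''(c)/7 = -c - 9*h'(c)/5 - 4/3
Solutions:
 h(c) = C1 + C2*exp(-sqrt(35)*c/5) + C3*exp(sqrt(35)*c/5) + 10*c^3/27 - 5*c^2/18 + 160*c/189


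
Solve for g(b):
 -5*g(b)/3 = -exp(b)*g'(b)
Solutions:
 g(b) = C1*exp(-5*exp(-b)/3)


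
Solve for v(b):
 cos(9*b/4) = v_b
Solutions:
 v(b) = C1 + 4*sin(9*b/4)/9


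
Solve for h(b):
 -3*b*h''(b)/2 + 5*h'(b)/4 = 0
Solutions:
 h(b) = C1 + C2*b^(11/6)


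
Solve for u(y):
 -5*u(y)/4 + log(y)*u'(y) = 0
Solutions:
 u(y) = C1*exp(5*li(y)/4)


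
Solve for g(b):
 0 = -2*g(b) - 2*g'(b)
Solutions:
 g(b) = C1*exp(-b)


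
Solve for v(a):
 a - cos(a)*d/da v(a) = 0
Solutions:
 v(a) = C1 + Integral(a/cos(a), a)


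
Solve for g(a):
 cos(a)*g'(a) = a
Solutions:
 g(a) = C1 + Integral(a/cos(a), a)


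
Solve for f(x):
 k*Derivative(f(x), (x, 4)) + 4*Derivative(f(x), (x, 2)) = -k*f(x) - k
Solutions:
 f(x) = C1*exp(-x*sqrt((-sqrt(4 - k^2) - 2)/k)) + C2*exp(x*sqrt((-sqrt(4 - k^2) - 2)/k)) + C3*exp(-x*sqrt((sqrt(4 - k^2) - 2)/k)) + C4*exp(x*sqrt((sqrt(4 - k^2) - 2)/k)) - 1


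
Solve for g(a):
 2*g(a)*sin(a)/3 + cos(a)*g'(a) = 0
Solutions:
 g(a) = C1*cos(a)^(2/3)


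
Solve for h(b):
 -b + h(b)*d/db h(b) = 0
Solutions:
 h(b) = -sqrt(C1 + b^2)
 h(b) = sqrt(C1 + b^2)


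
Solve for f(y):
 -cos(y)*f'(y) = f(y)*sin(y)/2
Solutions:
 f(y) = C1*sqrt(cos(y))


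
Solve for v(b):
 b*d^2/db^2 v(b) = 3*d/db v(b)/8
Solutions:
 v(b) = C1 + C2*b^(11/8)


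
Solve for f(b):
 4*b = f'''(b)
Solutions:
 f(b) = C1 + C2*b + C3*b^2 + b^4/6


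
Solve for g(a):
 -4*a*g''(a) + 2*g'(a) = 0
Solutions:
 g(a) = C1 + C2*a^(3/2)


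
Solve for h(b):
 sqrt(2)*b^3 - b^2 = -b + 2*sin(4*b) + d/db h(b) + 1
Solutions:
 h(b) = C1 + sqrt(2)*b^4/4 - b^3/3 + b^2/2 - b + cos(4*b)/2


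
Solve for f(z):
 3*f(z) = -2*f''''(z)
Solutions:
 f(z) = (C1*sin(6^(1/4)*z/2) + C2*cos(6^(1/4)*z/2))*exp(-6^(1/4)*z/2) + (C3*sin(6^(1/4)*z/2) + C4*cos(6^(1/4)*z/2))*exp(6^(1/4)*z/2)


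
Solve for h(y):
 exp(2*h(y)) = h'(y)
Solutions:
 h(y) = log(-sqrt(-1/(C1 + y))) - log(2)/2
 h(y) = log(-1/(C1 + y))/2 - log(2)/2


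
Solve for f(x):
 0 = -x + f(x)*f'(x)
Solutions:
 f(x) = -sqrt(C1 + x^2)
 f(x) = sqrt(C1 + x^2)


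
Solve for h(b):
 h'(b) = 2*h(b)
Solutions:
 h(b) = C1*exp(2*b)


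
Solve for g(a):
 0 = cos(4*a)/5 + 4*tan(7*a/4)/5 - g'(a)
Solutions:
 g(a) = C1 - 16*log(cos(7*a/4))/35 + sin(4*a)/20


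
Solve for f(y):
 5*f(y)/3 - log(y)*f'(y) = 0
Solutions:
 f(y) = C1*exp(5*li(y)/3)


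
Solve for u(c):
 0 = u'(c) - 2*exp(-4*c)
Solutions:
 u(c) = C1 - exp(-4*c)/2


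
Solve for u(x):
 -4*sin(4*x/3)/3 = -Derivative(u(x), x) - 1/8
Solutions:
 u(x) = C1 - x/8 - cos(4*x/3)


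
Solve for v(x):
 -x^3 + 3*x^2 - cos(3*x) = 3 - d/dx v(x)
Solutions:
 v(x) = C1 + x^4/4 - x^3 + 3*x + sin(3*x)/3


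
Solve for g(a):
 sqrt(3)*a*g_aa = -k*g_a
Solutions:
 g(a) = C1 + a^(-sqrt(3)*re(k)/3 + 1)*(C2*sin(sqrt(3)*log(a)*Abs(im(k))/3) + C3*cos(sqrt(3)*log(a)*im(k)/3))


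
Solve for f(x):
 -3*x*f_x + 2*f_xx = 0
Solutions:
 f(x) = C1 + C2*erfi(sqrt(3)*x/2)


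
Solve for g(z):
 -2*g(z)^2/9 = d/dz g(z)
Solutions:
 g(z) = 9/(C1 + 2*z)


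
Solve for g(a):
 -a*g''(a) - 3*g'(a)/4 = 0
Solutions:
 g(a) = C1 + C2*a^(1/4)


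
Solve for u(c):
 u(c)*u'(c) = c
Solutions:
 u(c) = -sqrt(C1 + c^2)
 u(c) = sqrt(C1 + c^2)


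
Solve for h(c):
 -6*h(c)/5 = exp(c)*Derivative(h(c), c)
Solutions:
 h(c) = C1*exp(6*exp(-c)/5)


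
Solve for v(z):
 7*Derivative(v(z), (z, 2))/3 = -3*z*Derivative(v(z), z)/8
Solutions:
 v(z) = C1 + C2*erf(3*sqrt(7)*z/28)


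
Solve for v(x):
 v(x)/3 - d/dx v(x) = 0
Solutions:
 v(x) = C1*exp(x/3)


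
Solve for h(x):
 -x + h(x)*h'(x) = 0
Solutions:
 h(x) = -sqrt(C1 + x^2)
 h(x) = sqrt(C1 + x^2)


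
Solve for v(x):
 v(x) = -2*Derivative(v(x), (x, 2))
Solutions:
 v(x) = C1*sin(sqrt(2)*x/2) + C2*cos(sqrt(2)*x/2)


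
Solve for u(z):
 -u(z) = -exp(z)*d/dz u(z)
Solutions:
 u(z) = C1*exp(-exp(-z))


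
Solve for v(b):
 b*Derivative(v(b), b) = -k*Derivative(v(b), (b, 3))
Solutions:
 v(b) = C1 + Integral(C2*airyai(b*(-1/k)^(1/3)) + C3*airybi(b*(-1/k)^(1/3)), b)


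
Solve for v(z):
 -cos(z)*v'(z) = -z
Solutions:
 v(z) = C1 + Integral(z/cos(z), z)


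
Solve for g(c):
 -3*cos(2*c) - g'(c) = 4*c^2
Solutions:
 g(c) = C1 - 4*c^3/3 - 3*sin(2*c)/2


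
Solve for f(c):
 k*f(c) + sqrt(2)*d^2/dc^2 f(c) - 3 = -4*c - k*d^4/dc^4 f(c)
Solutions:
 f(c) = C1*exp(-2^(3/4)*c*sqrt((-sqrt(1 - 2*k^2) - 1)/k)/2) + C2*exp(2^(3/4)*c*sqrt((-sqrt(1 - 2*k^2) - 1)/k)/2) + C3*exp(-2^(3/4)*c*sqrt((sqrt(1 - 2*k^2) - 1)/k)/2) + C4*exp(2^(3/4)*c*sqrt((sqrt(1 - 2*k^2) - 1)/k)/2) - 4*c/k + 3/k


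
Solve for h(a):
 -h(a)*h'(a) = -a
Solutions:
 h(a) = -sqrt(C1 + a^2)
 h(a) = sqrt(C1 + a^2)


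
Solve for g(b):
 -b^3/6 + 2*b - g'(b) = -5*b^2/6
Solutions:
 g(b) = C1 - b^4/24 + 5*b^3/18 + b^2


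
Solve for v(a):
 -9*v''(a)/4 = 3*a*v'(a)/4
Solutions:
 v(a) = C1 + C2*erf(sqrt(6)*a/6)


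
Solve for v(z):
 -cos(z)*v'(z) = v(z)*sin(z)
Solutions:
 v(z) = C1*cos(z)


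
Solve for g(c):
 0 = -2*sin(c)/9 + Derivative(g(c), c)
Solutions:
 g(c) = C1 - 2*cos(c)/9


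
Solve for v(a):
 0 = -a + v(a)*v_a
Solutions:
 v(a) = -sqrt(C1 + a^2)
 v(a) = sqrt(C1 + a^2)


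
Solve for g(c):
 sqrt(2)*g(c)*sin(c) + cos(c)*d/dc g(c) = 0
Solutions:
 g(c) = C1*cos(c)^(sqrt(2))


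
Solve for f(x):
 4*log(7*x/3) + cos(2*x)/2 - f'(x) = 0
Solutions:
 f(x) = C1 + 4*x*log(x) - 4*x*log(3) - 4*x + 4*x*log(7) + sin(2*x)/4


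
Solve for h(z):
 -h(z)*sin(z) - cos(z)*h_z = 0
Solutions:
 h(z) = C1*cos(z)


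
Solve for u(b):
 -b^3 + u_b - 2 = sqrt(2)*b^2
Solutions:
 u(b) = C1 + b^4/4 + sqrt(2)*b^3/3 + 2*b


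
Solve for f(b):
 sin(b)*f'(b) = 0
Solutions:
 f(b) = C1


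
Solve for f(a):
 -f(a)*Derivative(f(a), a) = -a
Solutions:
 f(a) = -sqrt(C1 + a^2)
 f(a) = sqrt(C1 + a^2)


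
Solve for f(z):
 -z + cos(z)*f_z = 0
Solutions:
 f(z) = C1 + Integral(z/cos(z), z)


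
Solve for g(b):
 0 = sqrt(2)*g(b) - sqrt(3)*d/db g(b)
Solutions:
 g(b) = C1*exp(sqrt(6)*b/3)


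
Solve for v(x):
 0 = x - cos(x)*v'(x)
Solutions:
 v(x) = C1 + Integral(x/cos(x), x)


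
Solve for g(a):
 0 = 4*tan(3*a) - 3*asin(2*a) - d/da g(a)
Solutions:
 g(a) = C1 - 3*a*asin(2*a) - 3*sqrt(1 - 4*a^2)/2 - 4*log(cos(3*a))/3


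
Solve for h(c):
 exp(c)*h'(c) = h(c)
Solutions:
 h(c) = C1*exp(-exp(-c))


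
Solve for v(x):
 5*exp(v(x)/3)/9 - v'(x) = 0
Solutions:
 v(x) = 3*log(-1/(C1 + 5*x)) + 9*log(3)


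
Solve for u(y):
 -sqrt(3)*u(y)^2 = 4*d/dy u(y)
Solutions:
 u(y) = 4/(C1 + sqrt(3)*y)


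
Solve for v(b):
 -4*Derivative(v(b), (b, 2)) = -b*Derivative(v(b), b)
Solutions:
 v(b) = C1 + C2*erfi(sqrt(2)*b/4)


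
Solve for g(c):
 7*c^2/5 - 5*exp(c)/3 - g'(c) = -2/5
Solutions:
 g(c) = C1 + 7*c^3/15 + 2*c/5 - 5*exp(c)/3


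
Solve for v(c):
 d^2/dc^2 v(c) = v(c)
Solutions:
 v(c) = C1*exp(-c) + C2*exp(c)


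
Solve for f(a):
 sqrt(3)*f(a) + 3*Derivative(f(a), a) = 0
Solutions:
 f(a) = C1*exp(-sqrt(3)*a/3)


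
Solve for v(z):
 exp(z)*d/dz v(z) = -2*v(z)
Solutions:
 v(z) = C1*exp(2*exp(-z))


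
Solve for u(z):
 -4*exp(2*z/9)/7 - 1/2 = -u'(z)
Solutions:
 u(z) = C1 + z/2 + 18*exp(2*z/9)/7


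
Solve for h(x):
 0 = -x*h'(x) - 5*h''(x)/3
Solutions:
 h(x) = C1 + C2*erf(sqrt(30)*x/10)


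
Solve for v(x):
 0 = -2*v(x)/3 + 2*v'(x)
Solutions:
 v(x) = C1*exp(x/3)


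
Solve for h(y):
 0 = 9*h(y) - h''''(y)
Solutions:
 h(y) = C1*exp(-sqrt(3)*y) + C2*exp(sqrt(3)*y) + C3*sin(sqrt(3)*y) + C4*cos(sqrt(3)*y)


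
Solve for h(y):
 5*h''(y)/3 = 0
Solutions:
 h(y) = C1 + C2*y


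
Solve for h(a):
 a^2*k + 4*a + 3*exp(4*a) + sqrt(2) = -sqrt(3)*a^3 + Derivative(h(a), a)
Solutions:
 h(a) = C1 + sqrt(3)*a^4/4 + a^3*k/3 + 2*a^2 + sqrt(2)*a + 3*exp(4*a)/4


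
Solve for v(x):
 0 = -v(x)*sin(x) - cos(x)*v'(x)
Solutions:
 v(x) = C1*cos(x)


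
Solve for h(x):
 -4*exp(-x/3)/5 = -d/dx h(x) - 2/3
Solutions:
 h(x) = C1 - 2*x/3 - 12*exp(-x/3)/5


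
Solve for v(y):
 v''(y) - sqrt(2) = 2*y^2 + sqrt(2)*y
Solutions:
 v(y) = C1 + C2*y + y^4/6 + sqrt(2)*y^3/6 + sqrt(2)*y^2/2


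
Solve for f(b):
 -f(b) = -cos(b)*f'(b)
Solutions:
 f(b) = C1*sqrt(sin(b) + 1)/sqrt(sin(b) - 1)


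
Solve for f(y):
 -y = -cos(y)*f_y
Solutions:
 f(y) = C1 + Integral(y/cos(y), y)


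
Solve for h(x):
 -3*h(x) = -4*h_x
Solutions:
 h(x) = C1*exp(3*x/4)


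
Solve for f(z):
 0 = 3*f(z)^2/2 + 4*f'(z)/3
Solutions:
 f(z) = 8/(C1 + 9*z)


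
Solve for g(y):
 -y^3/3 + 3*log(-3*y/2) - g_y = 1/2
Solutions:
 g(y) = C1 - y^4/12 + 3*y*log(-y) + y*(-7/2 - 3*log(2) + 3*log(3))


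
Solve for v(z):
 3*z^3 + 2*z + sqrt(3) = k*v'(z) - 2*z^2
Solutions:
 v(z) = C1 + 3*z^4/(4*k) + 2*z^3/(3*k) + z^2/k + sqrt(3)*z/k


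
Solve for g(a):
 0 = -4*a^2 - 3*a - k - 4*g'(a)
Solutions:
 g(a) = C1 - a^3/3 - 3*a^2/8 - a*k/4


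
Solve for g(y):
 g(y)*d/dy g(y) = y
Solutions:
 g(y) = -sqrt(C1 + y^2)
 g(y) = sqrt(C1 + y^2)


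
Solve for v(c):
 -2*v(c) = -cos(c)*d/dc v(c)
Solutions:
 v(c) = C1*(sin(c) + 1)/(sin(c) - 1)


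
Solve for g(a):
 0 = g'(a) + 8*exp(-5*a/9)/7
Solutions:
 g(a) = C1 + 72*exp(-5*a/9)/35


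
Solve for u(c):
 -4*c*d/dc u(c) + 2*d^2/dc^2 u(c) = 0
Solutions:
 u(c) = C1 + C2*erfi(c)


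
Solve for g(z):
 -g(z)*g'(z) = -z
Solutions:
 g(z) = -sqrt(C1 + z^2)
 g(z) = sqrt(C1 + z^2)


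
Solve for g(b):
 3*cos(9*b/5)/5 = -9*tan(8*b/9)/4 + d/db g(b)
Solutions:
 g(b) = C1 - 81*log(cos(8*b/9))/32 + sin(9*b/5)/3


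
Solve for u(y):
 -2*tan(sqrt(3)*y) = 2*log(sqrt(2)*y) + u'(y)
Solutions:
 u(y) = C1 - 2*y*log(y) - y*log(2) + 2*y + 2*sqrt(3)*log(cos(sqrt(3)*y))/3


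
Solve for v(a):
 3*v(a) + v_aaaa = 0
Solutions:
 v(a) = (C1*sin(sqrt(2)*3^(1/4)*a/2) + C2*cos(sqrt(2)*3^(1/4)*a/2))*exp(-sqrt(2)*3^(1/4)*a/2) + (C3*sin(sqrt(2)*3^(1/4)*a/2) + C4*cos(sqrt(2)*3^(1/4)*a/2))*exp(sqrt(2)*3^(1/4)*a/2)


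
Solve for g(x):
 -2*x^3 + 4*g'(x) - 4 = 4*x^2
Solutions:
 g(x) = C1 + x^4/8 + x^3/3 + x


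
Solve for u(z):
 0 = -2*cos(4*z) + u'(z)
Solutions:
 u(z) = C1 + sin(4*z)/2


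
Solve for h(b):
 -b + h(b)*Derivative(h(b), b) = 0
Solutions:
 h(b) = -sqrt(C1 + b^2)
 h(b) = sqrt(C1 + b^2)


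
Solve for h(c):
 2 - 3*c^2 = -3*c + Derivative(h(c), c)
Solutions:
 h(c) = C1 - c^3 + 3*c^2/2 + 2*c


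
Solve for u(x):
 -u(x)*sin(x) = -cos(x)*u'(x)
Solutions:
 u(x) = C1/cos(x)


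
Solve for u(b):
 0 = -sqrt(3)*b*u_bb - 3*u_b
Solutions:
 u(b) = C1 + C2*b^(1 - sqrt(3))


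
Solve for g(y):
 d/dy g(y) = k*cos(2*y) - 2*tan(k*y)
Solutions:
 g(y) = C1 + k*sin(2*y)/2 - 2*Piecewise((-log(cos(k*y))/k, Ne(k, 0)), (0, True))


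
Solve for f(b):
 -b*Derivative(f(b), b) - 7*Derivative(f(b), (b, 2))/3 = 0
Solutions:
 f(b) = C1 + C2*erf(sqrt(42)*b/14)


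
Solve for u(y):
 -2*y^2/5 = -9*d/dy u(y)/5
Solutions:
 u(y) = C1 + 2*y^3/27


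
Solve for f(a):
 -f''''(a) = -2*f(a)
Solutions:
 f(a) = C1*exp(-2^(1/4)*a) + C2*exp(2^(1/4)*a) + C3*sin(2^(1/4)*a) + C4*cos(2^(1/4)*a)


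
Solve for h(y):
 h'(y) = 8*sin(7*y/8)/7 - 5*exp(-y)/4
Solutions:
 h(y) = C1 - 64*cos(7*y/8)/49 + 5*exp(-y)/4


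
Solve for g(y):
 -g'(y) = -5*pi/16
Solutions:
 g(y) = C1 + 5*pi*y/16


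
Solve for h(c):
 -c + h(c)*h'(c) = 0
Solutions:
 h(c) = -sqrt(C1 + c^2)
 h(c) = sqrt(C1 + c^2)


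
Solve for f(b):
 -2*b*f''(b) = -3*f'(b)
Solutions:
 f(b) = C1 + C2*b^(5/2)


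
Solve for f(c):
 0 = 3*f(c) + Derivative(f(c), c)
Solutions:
 f(c) = C1*exp(-3*c)


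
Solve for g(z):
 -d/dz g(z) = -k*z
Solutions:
 g(z) = C1 + k*z^2/2


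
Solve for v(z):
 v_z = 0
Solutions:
 v(z) = C1


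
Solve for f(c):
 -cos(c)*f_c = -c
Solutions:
 f(c) = C1 + Integral(c/cos(c), c)


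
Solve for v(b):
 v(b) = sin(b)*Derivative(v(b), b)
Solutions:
 v(b) = C1*sqrt(cos(b) - 1)/sqrt(cos(b) + 1)


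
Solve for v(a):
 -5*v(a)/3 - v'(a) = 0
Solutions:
 v(a) = C1*exp(-5*a/3)


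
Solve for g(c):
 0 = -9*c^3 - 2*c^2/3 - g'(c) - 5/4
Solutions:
 g(c) = C1 - 9*c^4/4 - 2*c^3/9 - 5*c/4


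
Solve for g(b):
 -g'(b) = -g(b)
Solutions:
 g(b) = C1*exp(b)


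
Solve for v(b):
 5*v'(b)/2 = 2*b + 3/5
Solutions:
 v(b) = C1 + 2*b^2/5 + 6*b/25


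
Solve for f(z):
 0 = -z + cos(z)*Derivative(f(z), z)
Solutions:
 f(z) = C1 + Integral(z/cos(z), z)


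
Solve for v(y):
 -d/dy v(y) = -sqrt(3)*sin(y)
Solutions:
 v(y) = C1 - sqrt(3)*cos(y)


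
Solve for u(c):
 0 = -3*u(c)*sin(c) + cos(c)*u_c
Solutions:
 u(c) = C1/cos(c)^3


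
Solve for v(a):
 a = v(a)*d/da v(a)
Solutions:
 v(a) = -sqrt(C1 + a^2)
 v(a) = sqrt(C1 + a^2)


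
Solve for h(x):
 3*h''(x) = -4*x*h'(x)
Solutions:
 h(x) = C1 + C2*erf(sqrt(6)*x/3)


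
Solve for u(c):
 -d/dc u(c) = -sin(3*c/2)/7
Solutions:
 u(c) = C1 - 2*cos(3*c/2)/21


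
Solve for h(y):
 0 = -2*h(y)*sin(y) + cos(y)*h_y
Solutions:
 h(y) = C1/cos(y)^2


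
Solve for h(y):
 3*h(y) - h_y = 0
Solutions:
 h(y) = C1*exp(3*y)


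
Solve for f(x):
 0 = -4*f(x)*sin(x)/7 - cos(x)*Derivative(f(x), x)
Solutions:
 f(x) = C1*cos(x)^(4/7)


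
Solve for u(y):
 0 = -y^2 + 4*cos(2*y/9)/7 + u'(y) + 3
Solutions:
 u(y) = C1 + y^3/3 - 3*y - 18*sin(2*y/9)/7


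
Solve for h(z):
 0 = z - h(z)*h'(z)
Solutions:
 h(z) = -sqrt(C1 + z^2)
 h(z) = sqrt(C1 + z^2)


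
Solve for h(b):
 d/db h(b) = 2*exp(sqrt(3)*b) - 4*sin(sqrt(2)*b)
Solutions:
 h(b) = C1 + 2*sqrt(3)*exp(sqrt(3)*b)/3 + 2*sqrt(2)*cos(sqrt(2)*b)


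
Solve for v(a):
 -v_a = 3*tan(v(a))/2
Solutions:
 v(a) = pi - asin(C1*exp(-3*a/2))
 v(a) = asin(C1*exp(-3*a/2))


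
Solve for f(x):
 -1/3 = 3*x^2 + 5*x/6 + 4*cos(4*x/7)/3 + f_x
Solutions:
 f(x) = C1 - x^3 - 5*x^2/12 - x/3 - 7*sin(4*x/7)/3


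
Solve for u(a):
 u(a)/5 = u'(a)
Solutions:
 u(a) = C1*exp(a/5)


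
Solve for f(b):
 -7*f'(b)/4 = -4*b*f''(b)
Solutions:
 f(b) = C1 + C2*b^(23/16)


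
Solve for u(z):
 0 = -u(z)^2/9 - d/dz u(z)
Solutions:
 u(z) = 9/(C1 + z)


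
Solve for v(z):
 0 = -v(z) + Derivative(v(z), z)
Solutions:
 v(z) = C1*exp(z)


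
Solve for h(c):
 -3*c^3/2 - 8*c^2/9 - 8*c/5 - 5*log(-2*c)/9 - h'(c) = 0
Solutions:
 h(c) = C1 - 3*c^4/8 - 8*c^3/27 - 4*c^2/5 - 5*c*log(-c)/9 + 5*c*(1 - log(2))/9


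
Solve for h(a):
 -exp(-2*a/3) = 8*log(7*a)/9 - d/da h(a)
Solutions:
 h(a) = C1 + 8*a*log(a)/9 + 8*a*(-1 + log(7))/9 - 3*exp(-2*a/3)/2


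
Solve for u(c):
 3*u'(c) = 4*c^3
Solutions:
 u(c) = C1 + c^4/3


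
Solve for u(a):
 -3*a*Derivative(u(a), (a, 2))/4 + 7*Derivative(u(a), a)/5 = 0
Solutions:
 u(a) = C1 + C2*a^(43/15)


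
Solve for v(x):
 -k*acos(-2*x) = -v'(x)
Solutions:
 v(x) = C1 + k*(x*acos(-2*x) + sqrt(1 - 4*x^2)/2)


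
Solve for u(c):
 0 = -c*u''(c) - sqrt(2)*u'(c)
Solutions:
 u(c) = C1 + C2*c^(1 - sqrt(2))


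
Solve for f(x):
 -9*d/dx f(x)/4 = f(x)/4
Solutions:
 f(x) = C1*exp(-x/9)


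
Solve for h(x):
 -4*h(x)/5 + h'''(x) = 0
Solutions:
 h(x) = C3*exp(10^(2/3)*x/5) + (C1*sin(10^(2/3)*sqrt(3)*x/10) + C2*cos(10^(2/3)*sqrt(3)*x/10))*exp(-10^(2/3)*x/10)


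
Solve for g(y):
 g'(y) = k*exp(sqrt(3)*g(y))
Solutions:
 g(y) = sqrt(3)*(2*log(-1/(C1 + k*y)) - log(3))/6


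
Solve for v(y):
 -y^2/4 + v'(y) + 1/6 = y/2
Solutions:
 v(y) = C1 + y^3/12 + y^2/4 - y/6


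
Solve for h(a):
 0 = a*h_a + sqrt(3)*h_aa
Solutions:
 h(a) = C1 + C2*erf(sqrt(2)*3^(3/4)*a/6)


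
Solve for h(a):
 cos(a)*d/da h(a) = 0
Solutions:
 h(a) = C1


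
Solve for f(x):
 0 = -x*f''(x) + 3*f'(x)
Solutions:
 f(x) = C1 + C2*x^4


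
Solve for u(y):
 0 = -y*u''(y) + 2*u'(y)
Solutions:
 u(y) = C1 + C2*y^3


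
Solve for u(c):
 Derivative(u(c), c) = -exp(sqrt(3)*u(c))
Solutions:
 u(c) = sqrt(3)*(2*log(1/(C1 + c)) - log(3))/6


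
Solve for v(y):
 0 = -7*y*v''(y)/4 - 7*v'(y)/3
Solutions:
 v(y) = C1 + C2/y^(1/3)


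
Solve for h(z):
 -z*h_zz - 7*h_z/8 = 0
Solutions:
 h(z) = C1 + C2*z^(1/8)


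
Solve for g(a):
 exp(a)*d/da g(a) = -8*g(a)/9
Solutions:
 g(a) = C1*exp(8*exp(-a)/9)


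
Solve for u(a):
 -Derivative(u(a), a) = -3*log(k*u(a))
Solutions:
 li(k*u(a))/k = C1 + 3*a


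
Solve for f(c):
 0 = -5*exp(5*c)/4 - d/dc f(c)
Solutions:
 f(c) = C1 - exp(5*c)/4


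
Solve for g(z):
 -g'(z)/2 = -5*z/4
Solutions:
 g(z) = C1 + 5*z^2/4


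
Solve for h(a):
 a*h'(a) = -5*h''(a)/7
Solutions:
 h(a) = C1 + C2*erf(sqrt(70)*a/10)


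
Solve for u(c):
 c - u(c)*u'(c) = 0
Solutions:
 u(c) = -sqrt(C1 + c^2)
 u(c) = sqrt(C1 + c^2)


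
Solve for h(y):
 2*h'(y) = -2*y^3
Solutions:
 h(y) = C1 - y^4/4


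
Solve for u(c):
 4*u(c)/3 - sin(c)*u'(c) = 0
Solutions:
 u(c) = C1*(cos(c) - 1)^(2/3)/(cos(c) + 1)^(2/3)


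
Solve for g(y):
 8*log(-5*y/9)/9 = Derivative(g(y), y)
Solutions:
 g(y) = C1 + 8*y*log(-y)/9 + 8*y*(-2*log(3) - 1 + log(5))/9


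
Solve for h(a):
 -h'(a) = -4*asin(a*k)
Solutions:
 h(a) = C1 + 4*Piecewise((a*asin(a*k) + sqrt(-a^2*k^2 + 1)/k, Ne(k, 0)), (0, True))


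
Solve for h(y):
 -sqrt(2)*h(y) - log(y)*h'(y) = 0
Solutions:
 h(y) = C1*exp(-sqrt(2)*li(y))


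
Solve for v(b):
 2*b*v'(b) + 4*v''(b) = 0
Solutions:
 v(b) = C1 + C2*erf(b/2)


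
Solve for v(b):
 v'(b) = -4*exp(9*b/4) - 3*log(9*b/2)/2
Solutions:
 v(b) = C1 - 3*b*log(b)/2 + b*(-3*log(3) + 3*log(2)/2 + 3/2) - 16*exp(9*b/4)/9


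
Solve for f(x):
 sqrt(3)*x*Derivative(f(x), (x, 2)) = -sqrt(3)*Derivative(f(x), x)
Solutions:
 f(x) = C1 + C2*log(x)


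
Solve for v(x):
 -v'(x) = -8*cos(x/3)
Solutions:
 v(x) = C1 + 24*sin(x/3)


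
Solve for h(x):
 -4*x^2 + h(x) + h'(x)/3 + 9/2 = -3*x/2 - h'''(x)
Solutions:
 h(x) = C1*exp(2^(1/3)*x*(-2/(27 + sqrt(733))^(1/3) + 2^(1/3)*(27 + sqrt(733))^(1/3))/12)*sin(2^(1/3)*sqrt(3)*x*(2/(27 + sqrt(733))^(1/3) + 2^(1/3)*(27 + sqrt(733))^(1/3))/12) + C2*exp(2^(1/3)*x*(-2/(27 + sqrt(733))^(1/3) + 2^(1/3)*(27 + sqrt(733))^(1/3))/12)*cos(2^(1/3)*sqrt(3)*x*(2/(27 + sqrt(733))^(1/3) + 2^(1/3)*(27 + sqrt(733))^(1/3))/12) + C3*exp(-2^(1/3)*x*(-2/(27 + sqrt(733))^(1/3) + 2^(1/3)*(27 + sqrt(733))^(1/3))/6) + 4*x^2 - 25*x/6 - 28/9


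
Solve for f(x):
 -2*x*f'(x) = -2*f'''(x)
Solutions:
 f(x) = C1 + Integral(C2*airyai(x) + C3*airybi(x), x)


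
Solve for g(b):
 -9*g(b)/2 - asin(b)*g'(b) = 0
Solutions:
 g(b) = C1*exp(-9*Integral(1/asin(b), b)/2)


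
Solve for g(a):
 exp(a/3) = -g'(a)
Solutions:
 g(a) = C1 - 3*exp(a/3)


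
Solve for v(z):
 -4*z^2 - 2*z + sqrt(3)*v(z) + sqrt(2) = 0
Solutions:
 v(z) = 4*sqrt(3)*z^2/3 + 2*sqrt(3)*z/3 - sqrt(6)/3


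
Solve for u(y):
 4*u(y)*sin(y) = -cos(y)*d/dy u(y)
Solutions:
 u(y) = C1*cos(y)^4


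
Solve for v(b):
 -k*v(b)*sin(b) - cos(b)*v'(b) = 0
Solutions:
 v(b) = C1*exp(k*log(cos(b)))


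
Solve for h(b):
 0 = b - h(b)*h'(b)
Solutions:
 h(b) = -sqrt(C1 + b^2)
 h(b) = sqrt(C1 + b^2)


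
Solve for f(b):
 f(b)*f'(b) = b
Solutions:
 f(b) = -sqrt(C1 + b^2)
 f(b) = sqrt(C1 + b^2)


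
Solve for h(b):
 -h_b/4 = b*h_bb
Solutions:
 h(b) = C1 + C2*b^(3/4)


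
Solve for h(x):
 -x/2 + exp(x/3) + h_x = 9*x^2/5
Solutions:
 h(x) = C1 + 3*x^3/5 + x^2/4 - 3*exp(x/3)


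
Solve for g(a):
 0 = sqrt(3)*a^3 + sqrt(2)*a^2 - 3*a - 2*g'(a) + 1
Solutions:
 g(a) = C1 + sqrt(3)*a^4/8 + sqrt(2)*a^3/6 - 3*a^2/4 + a/2


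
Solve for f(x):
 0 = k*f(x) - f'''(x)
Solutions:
 f(x) = C1*exp(k^(1/3)*x) + C2*exp(k^(1/3)*x*(-1 + sqrt(3)*I)/2) + C3*exp(-k^(1/3)*x*(1 + sqrt(3)*I)/2)


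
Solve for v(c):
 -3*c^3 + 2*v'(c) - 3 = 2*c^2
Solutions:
 v(c) = C1 + 3*c^4/8 + c^3/3 + 3*c/2


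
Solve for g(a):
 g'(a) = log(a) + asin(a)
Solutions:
 g(a) = C1 + a*log(a) + a*asin(a) - a + sqrt(1 - a^2)


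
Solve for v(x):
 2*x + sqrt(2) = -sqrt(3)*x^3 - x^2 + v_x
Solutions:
 v(x) = C1 + sqrt(3)*x^4/4 + x^3/3 + x^2 + sqrt(2)*x


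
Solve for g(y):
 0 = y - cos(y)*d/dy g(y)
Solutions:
 g(y) = C1 + Integral(y/cos(y), y)


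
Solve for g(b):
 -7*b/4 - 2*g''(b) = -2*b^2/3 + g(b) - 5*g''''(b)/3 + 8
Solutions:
 g(b) = C1*exp(-sqrt(5)*b*sqrt(3 + 2*sqrt(6))/5) + C2*exp(sqrt(5)*b*sqrt(3 + 2*sqrt(6))/5) + C3*sin(sqrt(5)*b*sqrt(-3 + 2*sqrt(6))/5) + C4*cos(sqrt(5)*b*sqrt(-3 + 2*sqrt(6))/5) + 2*b^2/3 - 7*b/4 - 32/3


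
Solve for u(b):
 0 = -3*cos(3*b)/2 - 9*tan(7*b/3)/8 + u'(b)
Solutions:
 u(b) = C1 - 27*log(cos(7*b/3))/56 + sin(3*b)/2


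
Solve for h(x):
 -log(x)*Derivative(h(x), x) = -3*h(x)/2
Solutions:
 h(x) = C1*exp(3*li(x)/2)


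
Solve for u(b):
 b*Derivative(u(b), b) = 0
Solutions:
 u(b) = C1


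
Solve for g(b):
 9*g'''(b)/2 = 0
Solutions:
 g(b) = C1 + C2*b + C3*b^2


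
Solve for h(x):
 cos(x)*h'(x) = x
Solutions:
 h(x) = C1 + Integral(x/cos(x), x)


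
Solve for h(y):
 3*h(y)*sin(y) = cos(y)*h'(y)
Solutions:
 h(y) = C1/cos(y)^3


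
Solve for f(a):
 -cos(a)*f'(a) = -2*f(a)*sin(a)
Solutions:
 f(a) = C1/cos(a)^2


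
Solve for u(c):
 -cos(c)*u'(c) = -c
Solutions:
 u(c) = C1 + Integral(c/cos(c), c)


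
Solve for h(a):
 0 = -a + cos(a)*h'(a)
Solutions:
 h(a) = C1 + Integral(a/cos(a), a)


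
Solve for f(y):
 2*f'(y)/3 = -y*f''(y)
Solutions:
 f(y) = C1 + C2*y^(1/3)


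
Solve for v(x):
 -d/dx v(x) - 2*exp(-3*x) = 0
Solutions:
 v(x) = C1 + 2*exp(-3*x)/3


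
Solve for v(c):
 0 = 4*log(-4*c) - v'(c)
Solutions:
 v(c) = C1 + 4*c*log(-c) + 4*c*(-1 + 2*log(2))


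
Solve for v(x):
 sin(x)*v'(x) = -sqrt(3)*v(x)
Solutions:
 v(x) = C1*(cos(x) + 1)^(sqrt(3)/2)/(cos(x) - 1)^(sqrt(3)/2)


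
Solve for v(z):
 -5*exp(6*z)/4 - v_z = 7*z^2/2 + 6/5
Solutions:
 v(z) = C1 - 7*z^3/6 - 6*z/5 - 5*exp(6*z)/24


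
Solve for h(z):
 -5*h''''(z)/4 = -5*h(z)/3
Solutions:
 h(z) = C1*exp(-sqrt(2)*3^(3/4)*z/3) + C2*exp(sqrt(2)*3^(3/4)*z/3) + C3*sin(sqrt(2)*3^(3/4)*z/3) + C4*cos(sqrt(2)*3^(3/4)*z/3)


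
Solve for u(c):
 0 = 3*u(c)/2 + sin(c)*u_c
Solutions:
 u(c) = C1*(cos(c) + 1)^(3/4)/(cos(c) - 1)^(3/4)


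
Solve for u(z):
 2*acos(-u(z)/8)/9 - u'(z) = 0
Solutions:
 Integral(1/acos(-_y/8), (_y, u(z))) = C1 + 2*z/9


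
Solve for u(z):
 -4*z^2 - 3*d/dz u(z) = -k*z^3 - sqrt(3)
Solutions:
 u(z) = C1 + k*z^4/12 - 4*z^3/9 + sqrt(3)*z/3


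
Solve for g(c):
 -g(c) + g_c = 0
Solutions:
 g(c) = C1*exp(c)


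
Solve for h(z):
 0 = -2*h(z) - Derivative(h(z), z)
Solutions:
 h(z) = C1*exp(-2*z)


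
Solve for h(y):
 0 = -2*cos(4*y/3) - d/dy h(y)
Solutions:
 h(y) = C1 - 3*sin(4*y/3)/2


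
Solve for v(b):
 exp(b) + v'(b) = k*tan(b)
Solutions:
 v(b) = C1 - k*log(cos(b)) - exp(b)


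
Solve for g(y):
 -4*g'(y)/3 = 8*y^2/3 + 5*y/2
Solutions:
 g(y) = C1 - 2*y^3/3 - 15*y^2/16


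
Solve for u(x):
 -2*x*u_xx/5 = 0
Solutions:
 u(x) = C1 + C2*x


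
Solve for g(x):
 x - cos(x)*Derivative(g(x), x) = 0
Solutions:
 g(x) = C1 + Integral(x/cos(x), x)


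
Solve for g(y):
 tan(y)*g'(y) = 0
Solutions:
 g(y) = C1


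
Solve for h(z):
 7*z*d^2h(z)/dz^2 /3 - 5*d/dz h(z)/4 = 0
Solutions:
 h(z) = C1 + C2*z^(43/28)


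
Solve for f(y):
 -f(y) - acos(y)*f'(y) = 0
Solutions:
 f(y) = C1*exp(-Integral(1/acos(y), y))


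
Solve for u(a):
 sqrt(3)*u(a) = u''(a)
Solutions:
 u(a) = C1*exp(-3^(1/4)*a) + C2*exp(3^(1/4)*a)


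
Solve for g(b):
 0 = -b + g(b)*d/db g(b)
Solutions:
 g(b) = -sqrt(C1 + b^2)
 g(b) = sqrt(C1 + b^2)


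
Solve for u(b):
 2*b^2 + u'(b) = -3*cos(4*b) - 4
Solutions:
 u(b) = C1 - 2*b^3/3 - 4*b - 3*sin(4*b)/4


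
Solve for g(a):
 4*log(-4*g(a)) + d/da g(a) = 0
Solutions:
 Integral(1/(log(-_y) + 2*log(2)), (_y, g(a)))/4 = C1 - a


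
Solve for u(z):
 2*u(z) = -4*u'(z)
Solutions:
 u(z) = C1*exp(-z/2)


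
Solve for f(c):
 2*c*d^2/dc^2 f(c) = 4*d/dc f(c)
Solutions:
 f(c) = C1 + C2*c^3


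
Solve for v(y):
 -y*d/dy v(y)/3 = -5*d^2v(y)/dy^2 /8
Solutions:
 v(y) = C1 + C2*erfi(2*sqrt(15)*y/15)


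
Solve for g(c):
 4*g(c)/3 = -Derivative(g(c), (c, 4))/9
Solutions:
 g(c) = (C1*sin(3^(1/4)*c) + C2*cos(3^(1/4)*c))*exp(-3^(1/4)*c) + (C3*sin(3^(1/4)*c) + C4*cos(3^(1/4)*c))*exp(3^(1/4)*c)


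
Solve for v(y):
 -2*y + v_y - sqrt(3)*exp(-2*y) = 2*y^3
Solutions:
 v(y) = C1 + y^4/2 + y^2 - sqrt(3)*exp(-2*y)/2


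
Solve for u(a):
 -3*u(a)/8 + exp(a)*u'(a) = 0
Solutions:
 u(a) = C1*exp(-3*exp(-a)/8)


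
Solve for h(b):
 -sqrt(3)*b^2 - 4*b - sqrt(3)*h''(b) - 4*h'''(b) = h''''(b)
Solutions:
 h(b) = C1 + C2*b + C3*exp(b*(-2 + sqrt(4 - sqrt(3)))) + C4*exp(-b*(sqrt(4 - sqrt(3)) + 2)) - b^4/12 + 2*sqrt(3)*b^3/9 + b^2*(-8 + sqrt(3))/3


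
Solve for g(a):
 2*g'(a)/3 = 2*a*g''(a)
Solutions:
 g(a) = C1 + C2*a^(4/3)


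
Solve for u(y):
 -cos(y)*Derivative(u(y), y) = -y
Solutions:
 u(y) = C1 + Integral(y/cos(y), y)


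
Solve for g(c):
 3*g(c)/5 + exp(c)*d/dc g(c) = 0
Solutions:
 g(c) = C1*exp(3*exp(-c)/5)


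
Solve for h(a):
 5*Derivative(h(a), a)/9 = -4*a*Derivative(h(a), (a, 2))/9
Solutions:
 h(a) = C1 + C2/a^(1/4)


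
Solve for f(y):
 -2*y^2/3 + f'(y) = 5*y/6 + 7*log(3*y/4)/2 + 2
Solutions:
 f(y) = C1 + 2*y^3/9 + 5*y^2/12 + 7*y*log(y)/2 - 7*y*log(2) - 3*y/2 + 7*y*log(3)/2


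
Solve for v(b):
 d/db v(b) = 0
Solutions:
 v(b) = C1


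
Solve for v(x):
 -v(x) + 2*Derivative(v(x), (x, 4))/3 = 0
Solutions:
 v(x) = C1*exp(-2^(3/4)*3^(1/4)*x/2) + C2*exp(2^(3/4)*3^(1/4)*x/2) + C3*sin(2^(3/4)*3^(1/4)*x/2) + C4*cos(2^(3/4)*3^(1/4)*x/2)


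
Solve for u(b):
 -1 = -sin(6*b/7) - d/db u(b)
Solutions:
 u(b) = C1 + b + 7*cos(6*b/7)/6


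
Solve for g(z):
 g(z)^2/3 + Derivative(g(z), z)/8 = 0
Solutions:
 g(z) = 3/(C1 + 8*z)


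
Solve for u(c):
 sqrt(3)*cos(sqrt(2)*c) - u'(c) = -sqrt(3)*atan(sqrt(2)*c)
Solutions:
 u(c) = C1 + sqrt(3)*(c*atan(sqrt(2)*c) - sqrt(2)*log(2*c^2 + 1)/4) + sqrt(6)*sin(sqrt(2)*c)/2


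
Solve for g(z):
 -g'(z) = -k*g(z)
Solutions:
 g(z) = C1*exp(k*z)


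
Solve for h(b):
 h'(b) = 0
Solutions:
 h(b) = C1


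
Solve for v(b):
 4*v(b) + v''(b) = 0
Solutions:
 v(b) = C1*sin(2*b) + C2*cos(2*b)


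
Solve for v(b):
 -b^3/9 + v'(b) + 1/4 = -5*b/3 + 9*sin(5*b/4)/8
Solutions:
 v(b) = C1 + b^4/36 - 5*b^2/6 - b/4 - 9*cos(5*b/4)/10


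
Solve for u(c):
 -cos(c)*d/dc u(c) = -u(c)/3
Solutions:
 u(c) = C1*(sin(c) + 1)^(1/6)/(sin(c) - 1)^(1/6)


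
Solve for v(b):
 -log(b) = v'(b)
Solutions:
 v(b) = C1 - b*log(b) + b


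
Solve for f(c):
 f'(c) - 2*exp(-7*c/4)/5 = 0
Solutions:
 f(c) = C1 - 8*exp(-7*c/4)/35


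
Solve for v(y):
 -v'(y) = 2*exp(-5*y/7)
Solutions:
 v(y) = C1 + 14*exp(-5*y/7)/5


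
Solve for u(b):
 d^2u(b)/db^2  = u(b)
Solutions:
 u(b) = C1*exp(-b) + C2*exp(b)


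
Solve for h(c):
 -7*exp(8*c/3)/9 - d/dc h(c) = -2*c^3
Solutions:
 h(c) = C1 + c^4/2 - 7*exp(8*c/3)/24


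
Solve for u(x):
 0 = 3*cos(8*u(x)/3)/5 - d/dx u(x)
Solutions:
 -3*x/5 - 3*log(sin(8*u(x)/3) - 1)/16 + 3*log(sin(8*u(x)/3) + 1)/16 = C1


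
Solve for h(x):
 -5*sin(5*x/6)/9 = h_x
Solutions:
 h(x) = C1 + 2*cos(5*x/6)/3


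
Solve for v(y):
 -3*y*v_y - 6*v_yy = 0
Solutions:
 v(y) = C1 + C2*erf(y/2)


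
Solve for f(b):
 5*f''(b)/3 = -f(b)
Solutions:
 f(b) = C1*sin(sqrt(15)*b/5) + C2*cos(sqrt(15)*b/5)


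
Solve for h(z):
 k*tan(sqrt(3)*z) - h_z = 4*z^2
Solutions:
 h(z) = C1 - sqrt(3)*k*log(cos(sqrt(3)*z))/3 - 4*z^3/3


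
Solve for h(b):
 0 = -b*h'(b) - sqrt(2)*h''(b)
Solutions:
 h(b) = C1 + C2*erf(2^(1/4)*b/2)


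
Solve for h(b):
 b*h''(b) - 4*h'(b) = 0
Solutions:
 h(b) = C1 + C2*b^5


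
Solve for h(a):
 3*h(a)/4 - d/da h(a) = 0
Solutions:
 h(a) = C1*exp(3*a/4)


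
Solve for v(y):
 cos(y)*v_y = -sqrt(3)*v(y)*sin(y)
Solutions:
 v(y) = C1*cos(y)^(sqrt(3))


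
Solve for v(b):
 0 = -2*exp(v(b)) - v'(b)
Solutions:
 v(b) = log(1/(C1 + 2*b))


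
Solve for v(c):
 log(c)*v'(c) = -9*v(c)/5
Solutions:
 v(c) = C1*exp(-9*li(c)/5)


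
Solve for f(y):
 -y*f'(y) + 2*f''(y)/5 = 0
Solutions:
 f(y) = C1 + C2*erfi(sqrt(5)*y/2)


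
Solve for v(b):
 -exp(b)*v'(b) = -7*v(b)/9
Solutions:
 v(b) = C1*exp(-7*exp(-b)/9)


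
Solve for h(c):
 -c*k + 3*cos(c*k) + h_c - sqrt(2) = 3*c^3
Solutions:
 h(c) = C1 + 3*c^4/4 + c^2*k/2 + sqrt(2)*c - 3*sin(c*k)/k


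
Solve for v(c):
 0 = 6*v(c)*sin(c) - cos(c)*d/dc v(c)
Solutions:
 v(c) = C1/cos(c)^6


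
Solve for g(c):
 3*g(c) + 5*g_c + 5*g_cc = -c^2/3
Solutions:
 g(c) = -c^2/9 + 10*c/27 + (C1*sin(sqrt(35)*c/10) + C2*cos(sqrt(35)*c/10))*exp(-c/2) - 20/81


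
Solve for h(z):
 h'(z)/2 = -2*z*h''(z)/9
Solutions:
 h(z) = C1 + C2/z^(5/4)


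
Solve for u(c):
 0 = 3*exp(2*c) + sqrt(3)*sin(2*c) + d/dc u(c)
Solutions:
 u(c) = C1 - 3*exp(2*c)/2 + sqrt(3)*cos(2*c)/2


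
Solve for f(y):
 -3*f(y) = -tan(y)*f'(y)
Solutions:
 f(y) = C1*sin(y)^3


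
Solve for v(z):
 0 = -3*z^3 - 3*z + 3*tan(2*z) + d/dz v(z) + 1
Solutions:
 v(z) = C1 + 3*z^4/4 + 3*z^2/2 - z + 3*log(cos(2*z))/2


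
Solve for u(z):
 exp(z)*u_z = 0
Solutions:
 u(z) = C1


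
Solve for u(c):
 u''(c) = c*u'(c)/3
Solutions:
 u(c) = C1 + C2*erfi(sqrt(6)*c/6)


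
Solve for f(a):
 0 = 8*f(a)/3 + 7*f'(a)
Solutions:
 f(a) = C1*exp(-8*a/21)


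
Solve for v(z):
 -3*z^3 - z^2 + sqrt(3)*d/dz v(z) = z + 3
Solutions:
 v(z) = C1 + sqrt(3)*z^4/4 + sqrt(3)*z^3/9 + sqrt(3)*z^2/6 + sqrt(3)*z


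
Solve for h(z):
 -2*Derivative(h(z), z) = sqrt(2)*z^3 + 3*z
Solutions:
 h(z) = C1 - sqrt(2)*z^4/8 - 3*z^2/4


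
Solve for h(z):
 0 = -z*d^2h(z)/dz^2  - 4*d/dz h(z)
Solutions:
 h(z) = C1 + C2/z^3


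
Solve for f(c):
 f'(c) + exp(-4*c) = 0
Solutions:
 f(c) = C1 + exp(-4*c)/4


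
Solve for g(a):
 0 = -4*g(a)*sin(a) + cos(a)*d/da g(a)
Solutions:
 g(a) = C1/cos(a)^4


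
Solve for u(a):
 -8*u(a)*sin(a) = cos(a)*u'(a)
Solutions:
 u(a) = C1*cos(a)^8


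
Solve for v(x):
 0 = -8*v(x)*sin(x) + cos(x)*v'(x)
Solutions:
 v(x) = C1/cos(x)^8


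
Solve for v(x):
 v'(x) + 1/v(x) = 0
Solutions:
 v(x) = -sqrt(C1 - 2*x)
 v(x) = sqrt(C1 - 2*x)


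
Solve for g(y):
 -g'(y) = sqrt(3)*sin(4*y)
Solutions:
 g(y) = C1 + sqrt(3)*cos(4*y)/4


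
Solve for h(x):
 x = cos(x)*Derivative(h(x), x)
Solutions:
 h(x) = C1 + Integral(x/cos(x), x)


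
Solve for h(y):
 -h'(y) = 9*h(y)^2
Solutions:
 h(y) = 1/(C1 + 9*y)


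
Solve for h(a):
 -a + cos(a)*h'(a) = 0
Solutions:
 h(a) = C1 + Integral(a/cos(a), a)


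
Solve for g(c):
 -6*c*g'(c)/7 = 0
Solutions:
 g(c) = C1


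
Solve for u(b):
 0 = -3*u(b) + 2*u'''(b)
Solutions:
 u(b) = C3*exp(2^(2/3)*3^(1/3)*b/2) + (C1*sin(2^(2/3)*3^(5/6)*b/4) + C2*cos(2^(2/3)*3^(5/6)*b/4))*exp(-2^(2/3)*3^(1/3)*b/4)


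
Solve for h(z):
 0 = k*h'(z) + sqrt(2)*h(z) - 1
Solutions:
 h(z) = C1*exp(-sqrt(2)*z/k) + sqrt(2)/2


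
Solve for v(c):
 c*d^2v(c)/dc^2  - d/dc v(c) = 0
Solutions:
 v(c) = C1 + C2*c^2


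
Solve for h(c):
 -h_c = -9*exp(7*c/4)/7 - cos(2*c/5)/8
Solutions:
 h(c) = C1 + 36*exp(7*c/4)/49 + 5*sin(2*c/5)/16


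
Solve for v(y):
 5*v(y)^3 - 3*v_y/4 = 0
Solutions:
 v(y) = -sqrt(6)*sqrt(-1/(C1 + 20*y))/2
 v(y) = sqrt(6)*sqrt(-1/(C1 + 20*y))/2


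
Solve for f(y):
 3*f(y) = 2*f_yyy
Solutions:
 f(y) = C3*exp(2^(2/3)*3^(1/3)*y/2) + (C1*sin(2^(2/3)*3^(5/6)*y/4) + C2*cos(2^(2/3)*3^(5/6)*y/4))*exp(-2^(2/3)*3^(1/3)*y/4)


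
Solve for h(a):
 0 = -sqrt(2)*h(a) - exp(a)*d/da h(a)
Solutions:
 h(a) = C1*exp(sqrt(2)*exp(-a))


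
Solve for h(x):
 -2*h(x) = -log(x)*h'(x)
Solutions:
 h(x) = C1*exp(2*li(x))


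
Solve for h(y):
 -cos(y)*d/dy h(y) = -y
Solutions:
 h(y) = C1 + Integral(y/cos(y), y)


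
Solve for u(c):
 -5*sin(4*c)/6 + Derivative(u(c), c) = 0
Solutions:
 u(c) = C1 - 5*cos(4*c)/24


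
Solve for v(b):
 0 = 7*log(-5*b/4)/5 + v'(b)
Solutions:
 v(b) = C1 - 7*b*log(-b)/5 + 7*b*(-log(5) + 1 + 2*log(2))/5


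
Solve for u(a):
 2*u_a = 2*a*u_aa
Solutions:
 u(a) = C1 + C2*a^2


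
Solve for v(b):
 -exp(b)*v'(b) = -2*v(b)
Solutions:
 v(b) = C1*exp(-2*exp(-b))


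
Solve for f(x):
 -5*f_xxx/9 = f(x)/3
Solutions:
 f(x) = C3*exp(-3^(1/3)*5^(2/3)*x/5) + (C1*sin(3^(5/6)*5^(2/3)*x/10) + C2*cos(3^(5/6)*5^(2/3)*x/10))*exp(3^(1/3)*5^(2/3)*x/10)


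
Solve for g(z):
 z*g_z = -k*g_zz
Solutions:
 g(z) = C1 + C2*sqrt(k)*erf(sqrt(2)*z*sqrt(1/k)/2)


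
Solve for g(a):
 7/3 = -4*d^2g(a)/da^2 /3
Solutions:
 g(a) = C1 + C2*a - 7*a^2/8


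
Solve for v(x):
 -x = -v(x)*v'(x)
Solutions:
 v(x) = -sqrt(C1 + x^2)
 v(x) = sqrt(C1 + x^2)


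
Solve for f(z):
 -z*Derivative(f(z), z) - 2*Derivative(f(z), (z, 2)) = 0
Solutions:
 f(z) = C1 + C2*erf(z/2)


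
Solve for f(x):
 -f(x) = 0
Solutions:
 f(x) = 0


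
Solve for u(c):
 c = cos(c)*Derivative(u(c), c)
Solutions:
 u(c) = C1 + Integral(c/cos(c), c)


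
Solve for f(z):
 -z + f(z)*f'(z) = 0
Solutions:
 f(z) = -sqrt(C1 + z^2)
 f(z) = sqrt(C1 + z^2)


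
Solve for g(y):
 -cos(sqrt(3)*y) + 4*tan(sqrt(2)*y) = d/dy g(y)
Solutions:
 g(y) = C1 - 2*sqrt(2)*log(cos(sqrt(2)*y)) - sqrt(3)*sin(sqrt(3)*y)/3


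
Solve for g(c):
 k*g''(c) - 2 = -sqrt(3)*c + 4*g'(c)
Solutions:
 g(c) = C1 + C2*exp(4*c/k) + sqrt(3)*c^2/8 + sqrt(3)*c*k/16 - c/2


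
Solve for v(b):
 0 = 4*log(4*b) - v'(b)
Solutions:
 v(b) = C1 + 4*b*log(b) - 4*b + b*log(256)


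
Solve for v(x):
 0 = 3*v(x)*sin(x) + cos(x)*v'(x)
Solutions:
 v(x) = C1*cos(x)^3


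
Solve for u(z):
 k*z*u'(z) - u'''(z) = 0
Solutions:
 u(z) = C1 + Integral(C2*airyai(k^(1/3)*z) + C3*airybi(k^(1/3)*z), z)


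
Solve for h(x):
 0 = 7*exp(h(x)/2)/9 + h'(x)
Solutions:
 h(x) = 2*log(1/(C1 + 7*x)) + 2*log(18)


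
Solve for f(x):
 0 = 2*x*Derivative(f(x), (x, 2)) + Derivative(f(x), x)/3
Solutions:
 f(x) = C1 + C2*x^(5/6)


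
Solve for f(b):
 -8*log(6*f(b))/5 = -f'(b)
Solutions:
 -5*Integral(1/(log(_y) + log(6)), (_y, f(b)))/8 = C1 - b


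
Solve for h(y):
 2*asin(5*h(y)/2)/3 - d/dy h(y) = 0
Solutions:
 Integral(1/asin(5*_y/2), (_y, h(y))) = C1 + 2*y/3


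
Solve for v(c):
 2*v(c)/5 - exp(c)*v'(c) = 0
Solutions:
 v(c) = C1*exp(-2*exp(-c)/5)


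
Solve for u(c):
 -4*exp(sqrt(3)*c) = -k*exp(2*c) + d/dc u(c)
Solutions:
 u(c) = C1 + k*exp(2*c)/2 - 4*sqrt(3)*exp(sqrt(3)*c)/3


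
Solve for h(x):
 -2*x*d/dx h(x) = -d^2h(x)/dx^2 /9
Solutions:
 h(x) = C1 + C2*erfi(3*x)


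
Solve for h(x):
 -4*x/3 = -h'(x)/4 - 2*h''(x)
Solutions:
 h(x) = C1 + C2*exp(-x/8) + 8*x^2/3 - 128*x/3


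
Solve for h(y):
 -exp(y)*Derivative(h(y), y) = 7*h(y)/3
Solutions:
 h(y) = C1*exp(7*exp(-y)/3)


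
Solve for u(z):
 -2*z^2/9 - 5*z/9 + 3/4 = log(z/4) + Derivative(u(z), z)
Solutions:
 u(z) = C1 - 2*z^3/27 - 5*z^2/18 - z*log(z) + 2*z*log(2) + 7*z/4


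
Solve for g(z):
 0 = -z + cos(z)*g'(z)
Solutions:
 g(z) = C1 + Integral(z/cos(z), z)


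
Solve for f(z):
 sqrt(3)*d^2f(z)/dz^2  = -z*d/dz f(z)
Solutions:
 f(z) = C1 + C2*erf(sqrt(2)*3^(3/4)*z/6)


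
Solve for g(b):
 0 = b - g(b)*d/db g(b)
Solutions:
 g(b) = -sqrt(C1 + b^2)
 g(b) = sqrt(C1 + b^2)


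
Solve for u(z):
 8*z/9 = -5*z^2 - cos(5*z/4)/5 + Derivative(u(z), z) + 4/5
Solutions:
 u(z) = C1 + 5*z^3/3 + 4*z^2/9 - 4*z/5 + 4*sin(5*z/4)/25


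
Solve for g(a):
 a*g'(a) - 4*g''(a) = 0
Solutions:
 g(a) = C1 + C2*erfi(sqrt(2)*a/4)


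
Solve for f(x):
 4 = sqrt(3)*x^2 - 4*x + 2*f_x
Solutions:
 f(x) = C1 - sqrt(3)*x^3/6 + x^2 + 2*x


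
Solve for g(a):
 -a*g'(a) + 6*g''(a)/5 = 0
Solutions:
 g(a) = C1 + C2*erfi(sqrt(15)*a/6)


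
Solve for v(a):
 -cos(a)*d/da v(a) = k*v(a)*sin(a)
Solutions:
 v(a) = C1*exp(k*log(cos(a)))


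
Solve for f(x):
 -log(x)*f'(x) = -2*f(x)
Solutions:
 f(x) = C1*exp(2*li(x))


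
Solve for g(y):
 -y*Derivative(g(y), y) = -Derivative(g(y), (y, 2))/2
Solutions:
 g(y) = C1 + C2*erfi(y)


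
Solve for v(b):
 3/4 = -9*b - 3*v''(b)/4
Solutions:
 v(b) = C1 + C2*b - 2*b^3 - b^2/2


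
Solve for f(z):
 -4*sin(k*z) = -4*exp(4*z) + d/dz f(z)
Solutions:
 f(z) = C1 + exp(4*z) + 4*cos(k*z)/k


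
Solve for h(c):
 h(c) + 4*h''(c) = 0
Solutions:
 h(c) = C1*sin(c/2) + C2*cos(c/2)


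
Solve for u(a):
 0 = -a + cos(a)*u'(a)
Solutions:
 u(a) = C1 + Integral(a/cos(a), a)


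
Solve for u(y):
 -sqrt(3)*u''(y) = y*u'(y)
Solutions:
 u(y) = C1 + C2*erf(sqrt(2)*3^(3/4)*y/6)


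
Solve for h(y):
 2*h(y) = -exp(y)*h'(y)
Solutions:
 h(y) = C1*exp(2*exp(-y))


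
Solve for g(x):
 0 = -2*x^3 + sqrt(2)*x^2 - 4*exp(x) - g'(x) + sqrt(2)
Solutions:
 g(x) = C1 - x^4/2 + sqrt(2)*x^3/3 + sqrt(2)*x - 4*exp(x)


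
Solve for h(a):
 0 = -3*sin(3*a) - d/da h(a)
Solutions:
 h(a) = C1 + cos(3*a)


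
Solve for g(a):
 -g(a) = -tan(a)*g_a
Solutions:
 g(a) = C1*sin(a)


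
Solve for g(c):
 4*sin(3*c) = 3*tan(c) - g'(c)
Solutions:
 g(c) = C1 - 3*log(cos(c)) + 4*cos(3*c)/3


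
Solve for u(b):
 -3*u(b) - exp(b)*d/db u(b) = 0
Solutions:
 u(b) = C1*exp(3*exp(-b))
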